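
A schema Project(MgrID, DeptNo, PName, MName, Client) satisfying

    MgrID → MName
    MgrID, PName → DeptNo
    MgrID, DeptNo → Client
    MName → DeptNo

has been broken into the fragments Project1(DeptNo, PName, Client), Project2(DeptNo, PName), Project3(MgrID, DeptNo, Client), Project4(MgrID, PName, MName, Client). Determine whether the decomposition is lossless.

Yes

Chase test. Columns are MgrID, DeptNo, PName, MName, Client; row i has aⱼ where attribute j ∈ Projecti, else bᵢⱼ.
Initial tableau (one row per fragment):
  row 1: b11 a2 a3 b14 a5
  row 2: b21 a2 a3 b24 b25
  row 3: a1 a2 b33 b34 a5
  row 4: a1 b42 a3 a4 a5
Rows 3 and 4 agree on MgrID; apply MgrID→MName and equate their MName entries.
Rows 3 and 4 agree on MName; apply MName→DeptNo and equate their DeptNo entries.
Row 4 is now all distinguished symbols — the join is lossless.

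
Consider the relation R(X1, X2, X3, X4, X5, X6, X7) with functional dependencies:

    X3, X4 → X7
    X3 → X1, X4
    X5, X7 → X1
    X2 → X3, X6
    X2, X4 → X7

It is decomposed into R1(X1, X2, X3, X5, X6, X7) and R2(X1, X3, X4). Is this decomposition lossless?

Common attributes: R1 ∩ R2 = {X1, X3}.
Closure of {X1, X3}: X3 → X1, X4 applies, adding X4; X3, X4 → X7 applies, adding X7. So (X1, X3)⁺ = {X1, X3, X4, X7}.
This closure contains every attribute of R2, so R1 ∩ R2 → R2. The join is lossless.

Yes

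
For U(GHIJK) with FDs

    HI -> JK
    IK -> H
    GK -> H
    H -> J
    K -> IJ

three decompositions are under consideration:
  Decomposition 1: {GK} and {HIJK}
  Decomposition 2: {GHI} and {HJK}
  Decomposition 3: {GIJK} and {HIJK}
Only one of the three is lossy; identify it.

Decomposition 1: common = {K}, closure = {HIJK} → lossless.
Decomposition 2: common = {H}, closure = {HJ} → lossy.
Decomposition 3: common = {IJK}, closure = {HIJK} → lossless.

Decomposition 2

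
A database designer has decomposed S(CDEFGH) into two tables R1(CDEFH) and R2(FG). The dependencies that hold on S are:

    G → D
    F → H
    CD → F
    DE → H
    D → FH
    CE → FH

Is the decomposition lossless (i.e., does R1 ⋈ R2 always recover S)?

No

Common attributes: R1 ∩ R2 = {F}.
Closure of {F}: F → H applies, adding H. So (F)⁺ = {FH}.
The closure contains neither all of R1 = {CDEFH} nor all of R2 = {FG}, so the common attributes are not a superkey of either fragment. The join is lossy.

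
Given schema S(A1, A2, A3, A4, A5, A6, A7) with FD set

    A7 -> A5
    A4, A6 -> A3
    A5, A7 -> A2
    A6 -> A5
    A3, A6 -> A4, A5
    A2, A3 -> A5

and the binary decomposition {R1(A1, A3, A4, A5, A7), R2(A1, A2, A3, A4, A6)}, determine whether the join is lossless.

Common attributes: R1 ∩ R2 = {A1, A3, A4}.
No dependency enlarges {A1, A3, A4}, so (A1, A3, A4)⁺ = {A1, A3, A4}.
The closure contains neither all of R1 = {A1, A3, A4, A5, A7} nor all of R2 = {A1, A2, A3, A4, A6}, so the common attributes are not a superkey of either fragment. The join is lossy.

No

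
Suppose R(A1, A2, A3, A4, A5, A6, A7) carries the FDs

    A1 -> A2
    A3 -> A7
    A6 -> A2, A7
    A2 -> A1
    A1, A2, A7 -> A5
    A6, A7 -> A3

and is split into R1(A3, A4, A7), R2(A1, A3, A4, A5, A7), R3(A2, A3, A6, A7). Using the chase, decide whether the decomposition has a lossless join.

Chase test. Columns are A1, A2, A3, A4, A5, A6, A7; row i has aⱼ where attribute j ∈ Ri, else bᵢⱼ.
Initial tableau (one row per fragment):
  row 1: b11 b12 a3 a4 b15 b16 a7
  row 2: a1 b22 a3 a4 a5 b26 a7
  row 3: b31 a2 a3 b34 b35 a6 a7
No row becomes fully distinguished — the join is lossy.

No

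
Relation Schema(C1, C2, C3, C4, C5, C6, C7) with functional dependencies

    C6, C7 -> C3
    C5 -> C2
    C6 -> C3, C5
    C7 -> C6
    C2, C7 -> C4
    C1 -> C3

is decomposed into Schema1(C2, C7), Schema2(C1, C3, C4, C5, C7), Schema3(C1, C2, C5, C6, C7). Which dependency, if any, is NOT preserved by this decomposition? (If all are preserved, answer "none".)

C6 -> C3, C5

Check C6 → C3, C5: no single fragment contains all of {C3, C5, C6}, and the restricted closure of {C6} across the fragments never reaches {C3, C5}.
C6, C7 → C3 is preserved.
C5 → C2 is preserved.
C7 → C6 is preserved.
C2, C7 → C4 is preserved.
C1 → C3 is preserved.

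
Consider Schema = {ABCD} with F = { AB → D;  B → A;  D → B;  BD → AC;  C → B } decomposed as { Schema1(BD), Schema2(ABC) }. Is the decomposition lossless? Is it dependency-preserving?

lossless and dependency-preserving

Lossless test: (B)⁺ = {ABCD}, which contains all of one fragment — lossless.
Dependency preservation: AB → D; BD → AC are not contained in any single fragment, but the restricted closure of each left-hand side across the fragments still reaches the right-hand side; the remaining FDs each lie inside some fragment. All dependencies are preserved.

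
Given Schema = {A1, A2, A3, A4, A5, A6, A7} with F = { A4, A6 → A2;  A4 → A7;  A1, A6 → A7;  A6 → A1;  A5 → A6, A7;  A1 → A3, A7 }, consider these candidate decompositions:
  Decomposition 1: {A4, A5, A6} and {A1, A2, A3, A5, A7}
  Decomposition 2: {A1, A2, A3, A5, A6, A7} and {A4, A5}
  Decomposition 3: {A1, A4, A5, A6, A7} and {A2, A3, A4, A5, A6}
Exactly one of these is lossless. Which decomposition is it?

Decomposition 3

Decomposition 1: common = {A5}, closure = {A1, A3, A5, A6, A7} → lossy.
Decomposition 2: common = {A5}, closure = {A1, A3, A5, A6, A7} → lossy.
Decomposition 3: common = {A4, A5, A6}, closure = {A1, A2, A3, A4, A5, A6, A7} → lossless.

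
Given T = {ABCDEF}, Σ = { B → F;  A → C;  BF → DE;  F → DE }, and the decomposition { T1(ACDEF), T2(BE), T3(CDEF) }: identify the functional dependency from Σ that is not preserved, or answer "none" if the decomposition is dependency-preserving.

B → F

Check B → F: no single fragment contains all of {BF}, and the restricted closure of {B} across the fragments never reaches {F}.
A → C is preserved.
BF → DE is preserved.
F → DE is preserved.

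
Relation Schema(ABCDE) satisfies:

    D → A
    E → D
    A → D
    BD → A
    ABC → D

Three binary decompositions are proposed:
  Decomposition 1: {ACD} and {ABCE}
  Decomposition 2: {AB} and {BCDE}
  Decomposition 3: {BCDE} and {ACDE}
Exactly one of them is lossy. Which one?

Decomposition 1: common = {AC}, closure = {ACD} → lossless.
Decomposition 2: common = {B}, closure = {B} → lossy.
Decomposition 3: common = {CDE}, closure = {ACDE} → lossless.

Decomposition 2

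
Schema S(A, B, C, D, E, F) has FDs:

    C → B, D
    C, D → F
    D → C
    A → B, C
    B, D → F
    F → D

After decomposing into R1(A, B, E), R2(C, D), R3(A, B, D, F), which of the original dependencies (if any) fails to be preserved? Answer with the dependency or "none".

C → B, D: restricted closure across fragments reaches B, D.
C, D → F: restricted closure across fragments reaches F.
D → C lies within R2.
A → B, C: restricted closure across fragments reaches B, C.
B, D → F lies within R3.
F → D lies within R3.
Every dependency is enforceable on the fragments, so the decomposition is dependency-preserving.

none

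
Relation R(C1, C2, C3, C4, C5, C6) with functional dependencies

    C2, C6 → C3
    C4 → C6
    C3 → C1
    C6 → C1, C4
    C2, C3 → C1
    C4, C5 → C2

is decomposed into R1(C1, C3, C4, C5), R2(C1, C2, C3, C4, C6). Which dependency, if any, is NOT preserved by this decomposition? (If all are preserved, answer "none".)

C4, C5 → C2

Check C4, C5 → C2: no single fragment contains all of {C2, C4, C5}, and the restricted closure of {C4, C5} across the fragments never reaches {C2}.
C2, C6 → C3 is preserved.
C4 → C6 is preserved.
C3 → C1 is preserved.
C6 → C1, C4 is preserved.
C2, C3 → C1 is preserved.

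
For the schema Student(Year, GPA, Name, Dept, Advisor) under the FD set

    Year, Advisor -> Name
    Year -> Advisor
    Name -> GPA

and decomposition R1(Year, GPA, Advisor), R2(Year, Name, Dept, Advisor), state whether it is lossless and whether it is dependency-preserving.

lossless but not dependency-preserving

Lossless test: (Year, Advisor)⁺ = {Year, GPA, Name, Advisor}, which contains all of one fragment — lossless.
Dependency preservation: the restricted closure of {Name} across the fragments never reaches {GPA}, so Name → GPA cannot be enforced without a join — not preserved.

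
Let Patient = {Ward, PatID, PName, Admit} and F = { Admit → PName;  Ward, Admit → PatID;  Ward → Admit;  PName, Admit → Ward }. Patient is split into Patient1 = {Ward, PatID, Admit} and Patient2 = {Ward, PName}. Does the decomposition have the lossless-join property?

Common attributes: Patient1 ∩ Patient2 = {Ward}.
Closure of {Ward}: Ward → Admit applies, adding Admit; Admit → PName applies, adding PName; Ward, Admit → PatID applies, adding PatID. So (Ward)⁺ = {Ward, PatID, PName, Admit}.
This closure contains every attribute of Patient1, so Patient1 ∩ Patient2 → Patient1. The join is lossless.

Yes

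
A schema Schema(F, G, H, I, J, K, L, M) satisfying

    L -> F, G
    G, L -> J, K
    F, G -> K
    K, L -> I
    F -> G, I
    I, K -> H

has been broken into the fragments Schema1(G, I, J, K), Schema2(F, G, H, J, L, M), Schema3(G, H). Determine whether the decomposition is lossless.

No

Chase test. Columns are F, G, H, I, J, K, L, M; row i has aⱼ where attribute j ∈ Schemai, else bᵢⱼ.
Initial tableau (one row per fragment):
  row 1: b11 a2 b13 a4 a5 a6 b17 b18
  row 2: a1 a2 a3 b24 a5 b26 a7 a8
  row 3: b31 a2 a3 b34 b35 b36 b37 b38
No row becomes fully distinguished — the join is lossy.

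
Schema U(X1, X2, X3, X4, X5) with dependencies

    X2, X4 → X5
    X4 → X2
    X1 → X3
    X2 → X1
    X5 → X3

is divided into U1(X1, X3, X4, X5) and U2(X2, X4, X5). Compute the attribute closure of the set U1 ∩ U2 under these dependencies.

U1 ∩ U2 = {X4, X5}.
X4 → X2 applies, adding X2
X2 → X1 applies, adding X1
X5 → X3 applies, adding X3
Closure: {X1, X2, X3, X4, X5}.

X1, X2, X3, X4, X5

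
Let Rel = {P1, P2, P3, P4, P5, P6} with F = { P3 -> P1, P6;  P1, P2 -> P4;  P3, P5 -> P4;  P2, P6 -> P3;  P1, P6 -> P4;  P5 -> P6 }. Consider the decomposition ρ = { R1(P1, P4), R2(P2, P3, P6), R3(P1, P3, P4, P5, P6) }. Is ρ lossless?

Chase test. Columns are P1, P2, P3, P4, P5, P6; row i has aⱼ where attribute j ∈ Ri, else bᵢⱼ.
Initial tableau (one row per fragment):
  row 1: a1 b12 b13 a4 b15 b16
  row 2: b21 a2 a3 b24 b25 a6
  row 3: a1 b32 a3 a4 a5 a6
Rows 2 and 3 agree on P3; apply P3→P1, P6 and equate their P1, P6 entries.
Rows 2 and 3 agree on P1, P6; apply P1, P6→P4 and equate their P4 entries.
No row becomes fully distinguished — the join is lossy.

No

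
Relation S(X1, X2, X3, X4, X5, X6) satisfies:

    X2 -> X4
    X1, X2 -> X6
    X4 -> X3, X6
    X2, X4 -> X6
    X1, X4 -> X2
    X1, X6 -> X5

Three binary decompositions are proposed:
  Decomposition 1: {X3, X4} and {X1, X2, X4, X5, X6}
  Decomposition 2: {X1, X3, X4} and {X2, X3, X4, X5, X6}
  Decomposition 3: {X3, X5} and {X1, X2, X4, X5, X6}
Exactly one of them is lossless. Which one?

Decomposition 1

Decomposition 1: common = {X4}, closure = {X3, X4, X6} → lossless.
Decomposition 2: common = {X3, X4}, closure = {X3, X4, X6} → lossy.
Decomposition 3: common = {X5}, closure = {X5} → lossy.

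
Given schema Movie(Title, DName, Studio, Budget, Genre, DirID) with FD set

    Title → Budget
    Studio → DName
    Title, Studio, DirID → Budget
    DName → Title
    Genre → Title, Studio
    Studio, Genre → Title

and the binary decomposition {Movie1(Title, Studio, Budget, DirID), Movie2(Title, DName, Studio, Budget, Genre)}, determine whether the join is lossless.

No

Common attributes: Movie1 ∩ Movie2 = {Title, Studio, Budget}.
Closure of {Title, Studio, Budget}: Studio → DName applies, adding DName. So (Title, Studio, Budget)⁺ = {Title, DName, Studio, Budget}.
The closure contains neither all of Movie1 = {Title, Studio, Budget, DirID} nor all of Movie2 = {Title, DName, Studio, Budget, Genre}, so the common attributes are not a superkey of either fragment. The join is lossy.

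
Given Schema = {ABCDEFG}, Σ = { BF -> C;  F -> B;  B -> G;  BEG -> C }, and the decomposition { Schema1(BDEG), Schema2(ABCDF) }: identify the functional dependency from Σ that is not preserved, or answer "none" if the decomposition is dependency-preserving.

BEG -> C

Check BEG → C: no single fragment contains all of {BCEG}, and the restricted closure of {BEG} across the fragments never reaches {C}.
BF → C is preserved.
F → B is preserved.
B → G is preserved.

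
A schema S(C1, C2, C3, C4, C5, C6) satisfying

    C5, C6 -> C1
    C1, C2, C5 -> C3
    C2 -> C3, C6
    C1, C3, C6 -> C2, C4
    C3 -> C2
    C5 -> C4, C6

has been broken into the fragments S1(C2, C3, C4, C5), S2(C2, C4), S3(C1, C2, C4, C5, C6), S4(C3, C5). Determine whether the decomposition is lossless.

Yes

Chase test. Columns are C1, C2, C3, C4, C5, C6; row i has aⱼ where attribute j ∈ Si, else bᵢⱼ.
Initial tableau (one row per fragment):
  row 1: b11 a2 a3 a4 a5 b16
  row 2: b21 a2 b23 a4 b25 b26
  row 3: a1 a2 b33 a4 a5 a6
  row 4: b41 b42 a3 b44 a5 b46
Rows 1 and 2 agree on C2; apply C2→C3, C6 and equate their C3, C6 entries.
Rows 1 and 3 agree on C2; apply C2→C3, C6 and equate their C3, C6 entries.
Rows 1 and 4 agree on C3; apply C3→C2 and equate their C2 entries.
Rows 1 and 4 agree on C5; apply C5→C4, C6 and equate their C4, C6 entries.
Rows 1 and 3 agree on C5, C6; apply C5, C6→C1 and equate their C1 entries.
Rows 1 and 4 agree on C5, C6; apply C5, C6→C1 and equate their C1 entries.
Row 1 is now all distinguished symbols — the join is lossless.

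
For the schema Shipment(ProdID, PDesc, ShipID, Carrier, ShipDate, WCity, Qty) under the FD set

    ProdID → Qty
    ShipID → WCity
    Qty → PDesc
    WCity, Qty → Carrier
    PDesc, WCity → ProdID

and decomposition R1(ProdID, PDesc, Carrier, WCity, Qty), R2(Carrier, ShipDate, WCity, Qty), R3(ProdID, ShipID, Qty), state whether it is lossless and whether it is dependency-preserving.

lossy and not dependency-preserving

Lossless test (chase): Rows 1 and 2 agree on Qty; apply Qty→PDesc and equate their PDesc entries. Rows 1 and 3 agree on Qty; apply Qty→PDesc and equate their PDesc entries. Rows 1 and 2 agree on PDesc, WCity; apply PDesc, WCity→ProdID and equate their ProdID entries. No row becomes fully distinguished — the join is lossy.
Dependency preservation: the restricted closure of {ShipID} across the fragments never reaches {WCity}, so ShipID → WCity cannot be enforced without a join — not preserved.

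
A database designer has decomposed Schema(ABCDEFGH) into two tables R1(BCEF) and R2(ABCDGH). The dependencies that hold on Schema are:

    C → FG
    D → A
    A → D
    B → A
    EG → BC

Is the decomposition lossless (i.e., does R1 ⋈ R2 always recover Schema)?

Common attributes: R1 ∩ R2 = {BC}.
Closure of {BC}: C → FG applies, adding FG; B → A applies, adding A; A → D applies, adding D. So (BC)⁺ = {ABCDFG}.
The closure contains neither all of R1 = {BCEF} nor all of R2 = {ABCDGH}, so the common attributes are not a superkey of either fragment. The join is lossy.

No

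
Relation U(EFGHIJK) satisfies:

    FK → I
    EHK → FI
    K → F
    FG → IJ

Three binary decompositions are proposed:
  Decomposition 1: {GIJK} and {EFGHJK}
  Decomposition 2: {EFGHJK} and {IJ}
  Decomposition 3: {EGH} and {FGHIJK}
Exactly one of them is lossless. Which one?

Decomposition 1: common = {GJK}, closure = {FGIJK} → lossless.
Decomposition 2: common = {J}, closure = {J} → lossy.
Decomposition 3: common = {GH}, closure = {GH} → lossy.

Decomposition 1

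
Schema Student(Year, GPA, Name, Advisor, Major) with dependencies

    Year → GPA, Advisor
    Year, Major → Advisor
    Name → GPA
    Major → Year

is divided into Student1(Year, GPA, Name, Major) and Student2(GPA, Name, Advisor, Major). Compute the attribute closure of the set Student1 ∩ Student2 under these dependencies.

Student1 ∩ Student2 = {GPA, Name, Major}.
Major → Year applies, adding Year
Year → GPA, Advisor applies, adding Advisor
Closure: {Year, GPA, Name, Advisor, Major}.

Year, GPA, Name, Advisor, Major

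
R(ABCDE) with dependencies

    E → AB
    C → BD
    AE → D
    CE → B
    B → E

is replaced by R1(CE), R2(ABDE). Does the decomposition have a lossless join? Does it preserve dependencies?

Lossless test: (E)⁺ = {ABDE}, which contains all of one fragment — lossless.
Dependency preservation: C → BD; CE → B are not contained in any single fragment, but the restricted closure of each left-hand side across the fragments still reaches the right-hand side; the remaining FDs each lie inside some fragment. All dependencies are preserved.

lossless and dependency-preserving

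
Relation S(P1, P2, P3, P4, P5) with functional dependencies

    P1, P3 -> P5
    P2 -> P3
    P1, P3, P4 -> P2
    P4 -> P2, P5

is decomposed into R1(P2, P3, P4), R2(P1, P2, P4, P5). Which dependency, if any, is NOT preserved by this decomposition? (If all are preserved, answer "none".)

P1, P3 -> P5

Check P1, P3 → P5: no single fragment contains all of {P1, P3, P5}, and the restricted closure of {P1, P3} across the fragments never reaches {P5}.
P2 → P3 is preserved.
P1, P3, P4 → P2 is preserved.
P4 → P2, P5 is preserved.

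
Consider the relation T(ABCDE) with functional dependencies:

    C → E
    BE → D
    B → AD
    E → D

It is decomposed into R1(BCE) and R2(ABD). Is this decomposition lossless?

Yes

Common attributes: R1 ∩ R2 = {B}.
Closure of {B}: B → AD applies, adding AD. So (B)⁺ = {ABD}.
This closure contains every attribute of R2, so R1 ∩ R2 → R2. The join is lossless.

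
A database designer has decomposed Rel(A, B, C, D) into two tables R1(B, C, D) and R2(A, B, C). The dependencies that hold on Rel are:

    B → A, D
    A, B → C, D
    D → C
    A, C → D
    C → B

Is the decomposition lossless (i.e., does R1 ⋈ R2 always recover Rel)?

Yes

Common attributes: R1 ∩ R2 = {B, C}.
Closure of {B, C}: B → A, D applies, adding A, D. So (B, C)⁺ = {A, B, C, D}.
This closure contains every attribute of R1, so R1 ∩ R2 → R1. The join is lossless.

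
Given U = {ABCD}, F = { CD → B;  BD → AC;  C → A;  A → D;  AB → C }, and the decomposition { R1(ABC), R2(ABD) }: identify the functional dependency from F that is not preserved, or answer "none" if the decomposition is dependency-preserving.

CD → B: restricted closure across fragments reaches B.
BD → AC: restricted closure across fragments reaches AC.
C → A lies within R1.
A → D lies within R2.
AB → C lies within R1.
Every dependency is enforceable on the fragments, so the decomposition is dependency-preserving.

none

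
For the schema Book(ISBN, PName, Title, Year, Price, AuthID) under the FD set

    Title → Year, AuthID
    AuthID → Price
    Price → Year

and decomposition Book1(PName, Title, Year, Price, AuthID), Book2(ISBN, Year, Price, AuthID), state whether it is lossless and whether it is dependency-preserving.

lossy but dependency-preserving

Lossless test: (Year, Price, AuthID)⁺ = {Year, Price, AuthID}, which is a superkey of neither fragment — lossy.
Dependency preservation: every FD's attributes lie within a single fragment, so each can be enforced locally — preserved.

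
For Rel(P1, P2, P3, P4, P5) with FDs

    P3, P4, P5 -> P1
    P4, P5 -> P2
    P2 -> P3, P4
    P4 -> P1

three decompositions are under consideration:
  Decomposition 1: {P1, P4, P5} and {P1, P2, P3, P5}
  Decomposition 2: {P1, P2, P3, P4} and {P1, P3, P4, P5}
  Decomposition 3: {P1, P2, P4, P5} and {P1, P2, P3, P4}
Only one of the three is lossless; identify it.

Decomposition 1: common = {P1, P5}, closure = {P1, P5} → lossy.
Decomposition 2: common = {P1, P3, P4}, closure = {P1, P3, P4} → lossy.
Decomposition 3: common = {P1, P2, P4}, closure = {P1, P2, P3, P4} → lossless.

Decomposition 3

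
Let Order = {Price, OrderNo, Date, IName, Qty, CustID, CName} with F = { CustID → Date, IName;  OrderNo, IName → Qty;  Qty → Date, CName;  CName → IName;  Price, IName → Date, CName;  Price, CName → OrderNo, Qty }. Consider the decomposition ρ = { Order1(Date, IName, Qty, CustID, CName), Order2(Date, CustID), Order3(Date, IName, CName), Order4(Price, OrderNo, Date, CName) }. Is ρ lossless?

No

Chase test. Columns are Price, OrderNo, Date, IName, Qty, CustID, CName; row i has aⱼ where attribute j ∈ Orderi, else bᵢⱼ.
Initial tableau (one row per fragment):
  row 1: b11 b12 a3 a4 a5 a6 a7
  row 2: b21 b22 a3 b24 b25 a6 b27
  row 3: b31 b32 a3 a4 b35 b36 a7
  row 4: a1 a2 a3 b44 b45 b46 a7
Rows 1 and 2 agree on CustID; apply CustID→Date, IName and equate their Date, IName entries.
Rows 1 and 4 agree on CName; apply CName→IName and equate their IName entries.
No row becomes fully distinguished — the join is lossy.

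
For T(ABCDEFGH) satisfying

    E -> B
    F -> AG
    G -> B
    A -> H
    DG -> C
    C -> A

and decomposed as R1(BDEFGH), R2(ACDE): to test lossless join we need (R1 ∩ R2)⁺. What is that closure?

BDE

R1 ∩ R2 = {DE}.
E → B applies, adding B
Closure: {BDE}.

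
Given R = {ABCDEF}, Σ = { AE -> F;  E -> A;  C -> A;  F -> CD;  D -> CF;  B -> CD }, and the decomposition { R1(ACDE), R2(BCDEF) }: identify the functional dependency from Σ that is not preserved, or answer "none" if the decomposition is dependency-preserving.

AE → F: restricted closure across fragments reaches F.
E → A lies within R1.
C → A lies within R1.
F → CD lies within R2.
D → CF lies within R2.
B → CD lies within R2.
Every dependency is enforceable on the fragments, so the decomposition is dependency-preserving.

none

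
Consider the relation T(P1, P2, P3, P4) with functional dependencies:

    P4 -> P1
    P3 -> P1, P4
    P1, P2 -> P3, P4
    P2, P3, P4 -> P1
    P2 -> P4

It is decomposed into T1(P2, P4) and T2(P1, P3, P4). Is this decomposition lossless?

Common attributes: T1 ∩ T2 = {P4}.
Closure of {P4}: P4 → P1 applies, adding P1. So (P4)⁺ = {P1, P4}.
The closure contains neither all of T1 = {P2, P4} nor all of T2 = {P1, P3, P4}, so the common attributes are not a superkey of either fragment. The join is lossy.

No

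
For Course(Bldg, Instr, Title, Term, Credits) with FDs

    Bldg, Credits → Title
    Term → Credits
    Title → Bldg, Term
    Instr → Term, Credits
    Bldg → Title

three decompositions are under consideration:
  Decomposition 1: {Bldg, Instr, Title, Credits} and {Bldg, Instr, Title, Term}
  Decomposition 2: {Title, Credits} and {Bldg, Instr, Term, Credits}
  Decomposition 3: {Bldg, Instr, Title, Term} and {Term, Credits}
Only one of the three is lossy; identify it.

Decomposition 1: common = {Bldg, Instr, Title}, closure = {Bldg, Instr, Title, Term, Credits} → lossless.
Decomposition 2: common = {Credits}, closure = {Credits} → lossy.
Decomposition 3: common = {Term}, closure = {Term, Credits} → lossless.

Decomposition 2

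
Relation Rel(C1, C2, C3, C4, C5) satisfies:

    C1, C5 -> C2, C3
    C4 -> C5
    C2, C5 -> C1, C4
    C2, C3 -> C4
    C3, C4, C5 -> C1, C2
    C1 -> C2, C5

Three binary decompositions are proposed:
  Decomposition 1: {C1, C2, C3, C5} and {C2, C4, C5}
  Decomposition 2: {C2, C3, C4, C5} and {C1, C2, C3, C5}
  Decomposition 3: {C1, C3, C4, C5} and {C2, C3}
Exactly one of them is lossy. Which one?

Decomposition 3

Decomposition 1: common = {C2, C5}, closure = {C1, C2, C3, C4, C5} → lossless.
Decomposition 2: common = {C2, C3, C5}, closure = {C1, C2, C3, C4, C5} → lossless.
Decomposition 3: common = {C3}, closure = {C3} → lossy.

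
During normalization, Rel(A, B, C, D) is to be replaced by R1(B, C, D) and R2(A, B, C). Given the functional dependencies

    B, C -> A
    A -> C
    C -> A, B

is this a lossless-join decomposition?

Yes

Common attributes: R1 ∩ R2 = {B, C}.
Closure of {B, C}: B, C → A applies, adding A. So (B, C)⁺ = {A, B, C}.
This closure contains every attribute of R2, so R1 ∩ R2 → R2. The join is lossless.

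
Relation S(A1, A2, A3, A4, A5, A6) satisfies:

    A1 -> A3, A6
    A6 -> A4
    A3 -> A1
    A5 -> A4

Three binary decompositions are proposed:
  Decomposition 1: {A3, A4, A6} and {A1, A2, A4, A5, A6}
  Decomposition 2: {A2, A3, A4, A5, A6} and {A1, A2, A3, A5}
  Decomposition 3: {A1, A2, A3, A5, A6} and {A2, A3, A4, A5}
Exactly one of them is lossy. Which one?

Decomposition 1: common = {A4, A6}, closure = {A4, A6} → lossy.
Decomposition 2: common = {A2, A3, A5}, closure = {A1, A2, A3, A4, A5, A6} → lossless.
Decomposition 3: common = {A2, A3, A5}, closure = {A1, A2, A3, A4, A5, A6} → lossless.

Decomposition 1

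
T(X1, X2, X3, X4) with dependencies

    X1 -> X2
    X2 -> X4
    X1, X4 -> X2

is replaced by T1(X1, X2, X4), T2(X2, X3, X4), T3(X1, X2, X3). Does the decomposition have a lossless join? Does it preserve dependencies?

Lossless test (chase): Rows 1 and 3 agree on X2; apply X2→X4 and equate their X4 entries. Row 3 is now all distinguished symbols — the join is lossless.
Dependency preservation: every FD's attributes lie within a single fragment, so each can be enforced locally — preserved.

lossless and dependency-preserving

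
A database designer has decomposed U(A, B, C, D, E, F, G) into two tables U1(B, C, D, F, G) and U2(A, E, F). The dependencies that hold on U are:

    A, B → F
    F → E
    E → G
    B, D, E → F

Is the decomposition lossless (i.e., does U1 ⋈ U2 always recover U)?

Common attributes: U1 ∩ U2 = {F}.
Closure of {F}: F → E applies, adding E; E → G applies, adding G. So (F)⁺ = {E, F, G}.
The closure contains neither all of U1 = {B, C, D, F, G} nor all of U2 = {A, E, F}, so the common attributes are not a superkey of either fragment. The join is lossy.

No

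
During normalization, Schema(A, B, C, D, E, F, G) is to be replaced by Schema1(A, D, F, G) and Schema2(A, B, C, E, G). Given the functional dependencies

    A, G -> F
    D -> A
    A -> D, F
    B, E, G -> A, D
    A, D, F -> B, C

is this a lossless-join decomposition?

Yes

Common attributes: Schema1 ∩ Schema2 = {A, G}.
Closure of {A, G}: A, G → F applies, adding F; A → D, F applies, adding D; A, D, F → B, C applies, adding B, C. So (A, G)⁺ = {A, B, C, D, F, G}.
This closure contains every attribute of Schema1, so Schema1 ∩ Schema2 → Schema1. The join is lossless.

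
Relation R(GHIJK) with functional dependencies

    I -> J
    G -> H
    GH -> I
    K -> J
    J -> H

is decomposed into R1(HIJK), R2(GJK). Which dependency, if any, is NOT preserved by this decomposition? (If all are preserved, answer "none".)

Check GH → I: no single fragment contains all of {GHI}, and the restricted closure of {GH} across the fragments never reaches {I}.
I → J is preserved.
G → H is preserved.
K → J is preserved.
J → H is preserved.

GH -> I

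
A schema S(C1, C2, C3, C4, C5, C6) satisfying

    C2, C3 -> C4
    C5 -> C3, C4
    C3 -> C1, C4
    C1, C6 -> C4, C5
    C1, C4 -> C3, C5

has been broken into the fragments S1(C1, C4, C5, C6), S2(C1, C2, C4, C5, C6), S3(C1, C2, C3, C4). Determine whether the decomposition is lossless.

Yes

Chase test. Columns are C1, C2, C3, C4, C5, C6; row i has aⱼ where attribute j ∈ Si, else bᵢⱼ.
Initial tableau (one row per fragment):
  row 1: a1 b12 b13 a4 a5 a6
  row 2: a1 a2 b23 a4 a5 a6
  row 3: a1 a2 a3 a4 b35 b36
Rows 1 and 2 agree on C5; apply C5→C3, C4 and equate their C3, C4 entries.
Rows 1 and 3 agree on C1, C4; apply C1, C4→C3, C5 and equate their C3, C5 entries.
Row 2 is now all distinguished symbols — the join is lossless.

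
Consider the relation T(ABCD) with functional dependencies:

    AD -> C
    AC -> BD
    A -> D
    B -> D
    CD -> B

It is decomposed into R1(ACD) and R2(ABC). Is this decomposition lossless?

Common attributes: R1 ∩ R2 = {AC}.
Closure of {AC}: AC → BD applies, adding BD. So (AC)⁺ = {ABCD}.
This closure contains every attribute of R1, so R1 ∩ R2 → R1. The join is lossless.

Yes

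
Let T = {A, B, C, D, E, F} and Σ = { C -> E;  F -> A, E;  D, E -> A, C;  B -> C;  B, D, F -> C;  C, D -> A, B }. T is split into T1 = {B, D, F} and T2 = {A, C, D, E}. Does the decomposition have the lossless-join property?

No

Common attributes: T1 ∩ T2 = {D}.
No dependency enlarges {D}, so (D)⁺ = {D}.
The closure contains neither all of T1 = {B, D, F} nor all of T2 = {A, C, D, E}, so the common attributes are not a superkey of either fragment. The join is lossy.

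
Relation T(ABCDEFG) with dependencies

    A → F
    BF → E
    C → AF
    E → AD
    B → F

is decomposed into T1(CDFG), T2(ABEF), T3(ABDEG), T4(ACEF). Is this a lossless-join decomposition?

No

Chase test. Columns are ABCDEFG; row i has aⱼ where attribute j ∈ Ti, else bᵢⱼ.
Initial tableau (one row per fragment):
  row 1: b11 b12 a3 a4 b15 a6 a7
  row 2: a1 a2 b23 b24 a5 a6 b27
  row 3: a1 a2 b33 a4 a5 b36 a7
  row 4: a1 b42 a3 b44 a5 a6 b47
Rows 2 and 3 agree on A; apply A→F and equate their F entries.
Rows 1 and 4 agree on C; apply C→AF and equate their AF entries.
Rows 2 and 3 agree on E; apply E→AD and equate their AD entries.
Rows 2 and 4 agree on E; apply E→AD and equate their AD entries.
No row becomes fully distinguished — the join is lossy.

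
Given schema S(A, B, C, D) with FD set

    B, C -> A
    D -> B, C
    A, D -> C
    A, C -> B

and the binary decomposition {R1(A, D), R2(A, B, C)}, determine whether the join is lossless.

Common attributes: R1 ∩ R2 = {A}.
No dependency enlarges {A}, so (A)⁺ = {A}.
The closure contains neither all of R1 = {A, D} nor all of R2 = {A, B, C}, so the common attributes are not a superkey of either fragment. The join is lossy.

No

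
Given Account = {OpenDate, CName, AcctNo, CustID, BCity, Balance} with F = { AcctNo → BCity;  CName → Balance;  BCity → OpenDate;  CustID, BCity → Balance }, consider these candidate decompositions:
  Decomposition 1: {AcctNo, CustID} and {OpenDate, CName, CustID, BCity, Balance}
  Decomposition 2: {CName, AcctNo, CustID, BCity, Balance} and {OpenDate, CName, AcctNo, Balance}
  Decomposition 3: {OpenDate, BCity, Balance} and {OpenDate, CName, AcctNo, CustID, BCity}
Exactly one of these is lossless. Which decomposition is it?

Decomposition 2

Decomposition 1: common = {CustID}, closure = {CustID} → lossy.
Decomposition 2: common = {CName, AcctNo, Balance}, closure = {OpenDate, CName, AcctNo, BCity, Balance} → lossless.
Decomposition 3: common = {OpenDate, BCity}, closure = {OpenDate, BCity} → lossy.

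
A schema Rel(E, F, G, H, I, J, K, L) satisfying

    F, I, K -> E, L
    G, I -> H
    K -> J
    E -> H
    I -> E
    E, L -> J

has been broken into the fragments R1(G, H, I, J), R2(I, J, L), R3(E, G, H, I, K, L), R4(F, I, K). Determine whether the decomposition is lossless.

No

Chase test. Columns are E, F, G, H, I, J, K, L; row i has aⱼ where attribute j ∈ Ri, else bᵢⱼ.
Initial tableau (one row per fragment):
  row 1: b11 b12 a3 a4 a5 a6 b17 b18
  row 2: b21 b22 b23 b24 a5 a6 b27 a8
  row 3: a1 b32 a3 a4 a5 b36 a7 a8
  row 4: b41 a2 b43 b44 a5 b46 a7 b48
Rows 3 and 4 agree on K; apply K→J and equate their J entries.
Rows 1 and 2 agree on I; apply I→E and equate their E entries.
Rows 1 and 3 agree on I; apply I→E and equate their E entries.
Rows 1 and 4 agree on I; apply I→E and equate their E entries.
Rows 2 and 3 agree on E, L; apply E, L→J and equate their J entries.
Rows 1 and 2 agree on E; apply E→H and equate their H entries.
Rows 1 and 4 agree on E; apply E→H and equate their H entries.
No row becomes fully distinguished — the join is lossy.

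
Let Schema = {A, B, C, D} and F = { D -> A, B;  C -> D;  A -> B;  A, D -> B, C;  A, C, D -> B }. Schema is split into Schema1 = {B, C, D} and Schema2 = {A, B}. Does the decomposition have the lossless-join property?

No

Common attributes: Schema1 ∩ Schema2 = {B}.
No dependency enlarges {B}, so (B)⁺ = {B}.
The closure contains neither all of Schema1 = {B, C, D} nor all of Schema2 = {A, B}, so the common attributes are not a superkey of either fragment. The join is lossy.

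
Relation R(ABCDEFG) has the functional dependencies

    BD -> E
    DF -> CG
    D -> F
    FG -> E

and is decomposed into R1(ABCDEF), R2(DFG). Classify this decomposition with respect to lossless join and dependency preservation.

lossless but not dependency-preserving

Lossless test: (DF)⁺ = {CDEFG}, which contains all of one fragment — lossless.
Dependency preservation: the restricted closure of {FG} across the fragments never reaches {E}, so FG → E cannot be enforced without a join — not preserved.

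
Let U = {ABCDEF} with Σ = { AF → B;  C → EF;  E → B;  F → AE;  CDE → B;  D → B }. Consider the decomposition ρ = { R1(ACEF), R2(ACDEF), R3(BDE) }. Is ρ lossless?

Yes

Chase test. Columns are ABCDEF; row i has aⱼ where attribute j ∈ Ri, else bᵢⱼ.
Initial tableau (one row per fragment):
  row 1: a1 b12 a3 b14 a5 a6
  row 2: a1 b22 a3 a4 a5 a6
  row 3: b31 a2 b33 a4 a5 b36
Rows 1 and 2 agree on AF; apply AF→B and equate their B entries.
Rows 1 and 3 agree on E; apply E→B and equate their B entries.
Row 2 is now all distinguished symbols — the join is lossless.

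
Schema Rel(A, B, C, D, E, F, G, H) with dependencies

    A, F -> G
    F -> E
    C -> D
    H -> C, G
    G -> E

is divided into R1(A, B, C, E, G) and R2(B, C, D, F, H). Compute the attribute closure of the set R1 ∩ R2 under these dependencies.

R1 ∩ R2 = {B, C}.
C → D applies, adding D
Closure: {B, C, D}.

B, C, D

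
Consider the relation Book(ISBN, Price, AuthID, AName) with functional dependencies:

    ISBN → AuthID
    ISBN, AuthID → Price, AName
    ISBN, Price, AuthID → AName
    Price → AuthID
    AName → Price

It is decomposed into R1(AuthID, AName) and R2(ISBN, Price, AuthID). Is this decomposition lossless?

No

Common attributes: R1 ∩ R2 = {AuthID}.
No dependency enlarges {AuthID}, so (AuthID)⁺ = {AuthID}.
The closure contains neither all of R1 = {AuthID, AName} nor all of R2 = {ISBN, Price, AuthID}, so the common attributes are not a superkey of either fragment. The join is lossy.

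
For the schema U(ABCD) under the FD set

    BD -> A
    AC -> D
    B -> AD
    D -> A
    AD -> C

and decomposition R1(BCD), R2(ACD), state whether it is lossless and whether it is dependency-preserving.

lossless and dependency-preserving

Lossless test: (CD)⁺ = {ACD}, which contains all of one fragment — lossless.
Dependency preservation: BD → A; B → AD are not contained in any single fragment, but the restricted closure of each left-hand side across the fragments still reaches the right-hand side; the remaining FDs each lie inside some fragment. All dependencies are preserved.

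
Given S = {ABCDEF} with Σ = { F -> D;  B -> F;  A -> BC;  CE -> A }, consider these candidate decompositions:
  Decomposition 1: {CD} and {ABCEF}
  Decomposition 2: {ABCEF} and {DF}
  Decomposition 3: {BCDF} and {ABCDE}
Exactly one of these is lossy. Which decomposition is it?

Decomposition 1

Decomposition 1: common = {C}, closure = {C} → lossy.
Decomposition 2: common = {F}, closure = {DF} → lossless.
Decomposition 3: common = {BCD}, closure = {BCDF} → lossless.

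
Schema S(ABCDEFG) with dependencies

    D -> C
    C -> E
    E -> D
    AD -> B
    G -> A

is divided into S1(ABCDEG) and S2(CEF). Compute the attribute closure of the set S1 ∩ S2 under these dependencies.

S1 ∩ S2 = {CE}.
E → D applies, adding D
Closure: {CDE}.

CDE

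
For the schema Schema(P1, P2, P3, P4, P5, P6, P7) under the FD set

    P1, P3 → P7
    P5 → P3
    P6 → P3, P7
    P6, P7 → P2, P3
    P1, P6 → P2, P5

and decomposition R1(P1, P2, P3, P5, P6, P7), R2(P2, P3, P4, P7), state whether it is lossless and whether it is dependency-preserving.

lossy but dependency-preserving

Lossless test: (P2, P3, P7)⁺ = {P2, P3, P7}, which is a superkey of neither fragment — lossy.
Dependency preservation: every FD's attributes lie within a single fragment, so each can be enforced locally — preserved.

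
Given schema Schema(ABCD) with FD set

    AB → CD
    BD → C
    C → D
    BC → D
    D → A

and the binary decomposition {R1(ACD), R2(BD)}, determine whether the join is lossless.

No

Common attributes: R1 ∩ R2 = {D}.
Closure of {D}: D → A applies, adding A. So (D)⁺ = {AD}.
The closure contains neither all of R1 = {ACD} nor all of R2 = {BD}, so the common attributes are not a superkey of either fragment. The join is lossy.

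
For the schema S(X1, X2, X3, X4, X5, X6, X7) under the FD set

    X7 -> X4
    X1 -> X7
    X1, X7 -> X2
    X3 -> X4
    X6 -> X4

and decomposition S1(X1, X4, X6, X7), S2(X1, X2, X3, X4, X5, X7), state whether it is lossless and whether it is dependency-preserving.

lossy but dependency-preserving

Lossless test: (X1, X4, X7)⁺ = {X1, X2, X4, X7}, which is a superkey of neither fragment — lossy.
Dependency preservation: every FD's attributes lie within a single fragment, so each can be enforced locally — preserved.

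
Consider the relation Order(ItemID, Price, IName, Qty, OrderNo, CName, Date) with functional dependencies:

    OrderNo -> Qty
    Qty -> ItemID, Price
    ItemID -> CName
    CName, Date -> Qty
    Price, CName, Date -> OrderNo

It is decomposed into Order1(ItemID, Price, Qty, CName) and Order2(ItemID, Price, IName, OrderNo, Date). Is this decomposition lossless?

No

Common attributes: Order1 ∩ Order2 = {ItemID, Price}.
Closure of {ItemID, Price}: ItemID → CName applies, adding CName. So (ItemID, Price)⁺ = {ItemID, Price, CName}.
The closure contains neither all of Order1 = {ItemID, Price, Qty, CName} nor all of Order2 = {ItemID, Price, IName, OrderNo, Date}, so the common attributes are not a superkey of either fragment. The join is lossy.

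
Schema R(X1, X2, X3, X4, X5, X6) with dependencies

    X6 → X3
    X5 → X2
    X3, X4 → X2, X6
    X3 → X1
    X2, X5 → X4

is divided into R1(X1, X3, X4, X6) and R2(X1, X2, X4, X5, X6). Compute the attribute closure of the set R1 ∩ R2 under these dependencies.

R1 ∩ R2 = {X1, X4, X6}.
X6 → X3 applies, adding X3
X3, X4 → X2, X6 applies, adding X2
Closure: {X1, X2, X3, X4, X6}.

X1, X2, X3, X4, X6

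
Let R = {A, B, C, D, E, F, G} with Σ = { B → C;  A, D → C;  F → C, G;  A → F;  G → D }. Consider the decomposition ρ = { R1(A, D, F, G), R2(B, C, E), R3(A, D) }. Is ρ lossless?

Chase test. Columns are A, B, C, D, E, F, G; row i has aⱼ where attribute j ∈ Ri, else bᵢⱼ.
Initial tableau (one row per fragment):
  row 1: a1 b12 b13 a4 b15 a6 a7
  row 2: b21 a2 a3 b24 a5 b26 b27
  row 3: a1 b32 b33 a4 b35 b36 b37
Rows 1 and 3 agree on A, D; apply A, D→C and equate their C entries.
Rows 1 and 3 agree on A; apply A→F and equate their F entries.
Rows 1 and 3 agree on F; apply F→C, G and equate their C, G entries.
No row becomes fully distinguished — the join is lossy.

No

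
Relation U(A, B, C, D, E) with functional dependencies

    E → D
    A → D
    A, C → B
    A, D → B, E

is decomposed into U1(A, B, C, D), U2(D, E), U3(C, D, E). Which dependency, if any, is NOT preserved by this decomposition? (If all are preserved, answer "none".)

A, D → B, E

Check A, D → B, E: no single fragment contains all of {A, B, D, E}, and the restricted closure of {A, D} across the fragments never reaches {B, E}.
E → D is preserved.
A → D is preserved.
A, C → B is preserved.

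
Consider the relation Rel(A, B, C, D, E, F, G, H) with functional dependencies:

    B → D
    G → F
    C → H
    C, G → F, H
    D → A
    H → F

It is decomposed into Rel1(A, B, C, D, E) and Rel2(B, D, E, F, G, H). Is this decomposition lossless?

Common attributes: Rel1 ∩ Rel2 = {B, D, E}.
Closure of {B, D, E}: D → A applies, adding A. So (B, D, E)⁺ = {A, B, D, E}.
The closure contains neither all of Rel1 = {A, B, C, D, E} nor all of Rel2 = {B, D, E, F, G, H}, so the common attributes are not a superkey of either fragment. The join is lossy.

No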